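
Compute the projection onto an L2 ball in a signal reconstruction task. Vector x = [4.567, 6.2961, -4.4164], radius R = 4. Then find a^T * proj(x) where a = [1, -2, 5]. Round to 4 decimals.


Step 1: Compute ||x|| (intermediates to 6 decimals).
||x|| = sqrt(4.567^2 + 6.2961^2 + (-4.4164)^2) = 8.944437
Step 2: Project.
Since ||x|| > R, scale = R/||x|| = 4/8.944437 = 0.447205, proj(x) = scale * x
proj(x) = [2.042385, 2.815647, -1.975036]
Step 3: Dot product.
a^T * proj(x) = 1*2.042385 - 2*2.815647 + 5*(-1.975036) = -13.4641


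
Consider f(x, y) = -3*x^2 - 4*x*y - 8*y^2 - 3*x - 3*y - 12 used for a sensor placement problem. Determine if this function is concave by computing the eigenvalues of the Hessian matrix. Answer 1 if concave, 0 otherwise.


The Hessian of f(x,y) = -3*x^2 - 4*x*y - 8*y^2 - 3*x - 3*y - 12 is:
H = [[-6, -4], [-4, -16]]
Trace = -6 - 16 = -22
Determinant = -6*-16 - (-4)^2 = 80
Discriminant = (-22)^2 - 4*80 = 164.0
Eigenvalues: lambda_1 = -17.4031, lambda_2 = -4.5969
The function is concave.

1


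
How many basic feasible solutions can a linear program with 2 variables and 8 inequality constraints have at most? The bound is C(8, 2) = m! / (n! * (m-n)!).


Each vertex corresponds to some choice of n active constraints out of m, so the number of vertices is at most C(m, n) = m! / (n!(m-n)!).
m = 8, n = 2
Numerator: 8 * 7
Denominator: 2! = 2
C(8, 2) = 28


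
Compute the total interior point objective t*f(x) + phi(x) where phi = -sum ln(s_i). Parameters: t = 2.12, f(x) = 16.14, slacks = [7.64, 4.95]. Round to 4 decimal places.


Step 1: Compute log-barrier.
ln values: [2.0334, 1.5994]
phi = -(2.0334 + 1.5994) = -3.6328
Step 2: Compute augmented objective.
t*f(x) = 2.12*16.14 = 34.2168
Total = 34.2168 - 3.6328 = 30.584


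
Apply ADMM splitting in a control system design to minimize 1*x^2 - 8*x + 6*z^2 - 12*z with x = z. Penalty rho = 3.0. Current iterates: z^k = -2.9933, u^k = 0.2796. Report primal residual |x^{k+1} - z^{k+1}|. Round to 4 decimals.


ADMM iteration with rho = 3.0, z^k = -2.9933, u^k = 0.2796
Step 1: x-update.
Minimize 1*x^2 - 8*x + (3.0/2)*(x + 2.9933 + 0.2796)^2
FOC: (2*1 + 3.0)*x = 8 + 3.0*(-2.9933 - 0.2796)
x^{k+1} = -0.3637
Step 2: z-update.
Minimize 6*z^2 - 12*z + (3.0/2)*(-0.3637 - z + 0.2796)^2
FOC: (2*6 + 3.0)*z = 12 + 3.0*(-0.3637 + 0.2796)
z^{k+1} = 0.7832
Step 3: u-update.
u^{k+1} = 0.2796 - 0.3637 - 0.7832 = -0.8673
Step 4: Primal residual = |-0.3637 - 0.7832| = 1.1469


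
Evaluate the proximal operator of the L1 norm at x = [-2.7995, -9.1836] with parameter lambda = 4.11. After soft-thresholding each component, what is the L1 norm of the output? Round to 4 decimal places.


Soft-thresholding with lambda = 4.11:
prox(-2.7995) = sign(-2.7995)*max(|-2.7995| - 4.11, 0) = 0.0
prox(-9.1836) = sign(-9.1836)*max(|-9.1836| - 4.11, 0) = -5.0736
prox(x) = [0.0, -5.0736]
||prox(x)||_1 = 0.0 + 5.0736 = 5.0736


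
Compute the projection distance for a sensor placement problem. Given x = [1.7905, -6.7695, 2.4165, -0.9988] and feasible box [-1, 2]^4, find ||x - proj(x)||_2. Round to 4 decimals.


Project each component onto [-1, 2].
clip(1.7905) = 1.7905, clip(-6.7695) = -1.0, clip(2.4165) = 2.0, clip(-0.9988) = -0.9988
Projection = [1.7905, -1.0, 2.0, -0.9988]
Squared diffs: [0.0, 33.2871, 0.1735, 0.0]
Distance = sqrt(33.4606) = 5.7845


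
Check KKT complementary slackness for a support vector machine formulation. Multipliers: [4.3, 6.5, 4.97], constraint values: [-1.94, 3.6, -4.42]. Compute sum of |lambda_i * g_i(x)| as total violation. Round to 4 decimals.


KKT complementary slackness check:
lambda_1 * g_1 = 4.3 * -1.94 = -8.342
lambda_2 * g_2 = 6.5 * 3.6 = 23.4
lambda_3 * g_3 = 4.97 * -4.42 = -21.9674
Total violation = 8.342 + 23.4 + 21.9674 = 53.7094


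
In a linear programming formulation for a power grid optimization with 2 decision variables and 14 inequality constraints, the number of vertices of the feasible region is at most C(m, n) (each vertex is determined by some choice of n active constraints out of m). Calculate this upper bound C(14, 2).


Each vertex corresponds to some choice of n active constraints out of m, so the number of vertices is at most C(m, n) = m! / (n!(m-n)!).
m = 14, n = 2
Numerator: 14 * 13
Denominator: 2! = 2
C(14, 2) = 91


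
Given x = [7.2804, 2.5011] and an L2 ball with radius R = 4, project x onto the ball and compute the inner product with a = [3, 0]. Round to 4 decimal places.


Step 1: Compute ||x|| (intermediates to 6 decimals).
||x|| = sqrt(7.2804^2 + 2.5011^2) = 7.698034
Step 2: Project.
Since ||x|| > R, scale = R/||x|| = 4/7.698034 = 0.519613, proj(x) = scale * x
proj(x) = [3.78299, 1.299604]
Step 3: Dot product.
a^T * proj(x) = 3*3.78299 + 0*1.299604 = 11.349


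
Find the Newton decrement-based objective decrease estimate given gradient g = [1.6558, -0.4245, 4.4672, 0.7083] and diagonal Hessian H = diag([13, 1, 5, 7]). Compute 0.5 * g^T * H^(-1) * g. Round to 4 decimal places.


Step 1: H is diagonal, so H^(-1) * g = [0.1274, -0.4245, 0.8934, 0.1012].
Step 2: g^T H^(-1) g = sum_i g_i^2 / H_ii
  = (1.6558)^2/13 + (-0.4245)^2/1 + (4.4672)^2/5 + (0.7083)^2/7
  = 0.2109 + 0.1802 + 3.9912 + 0.0717 = 4.4539
Step 3: Objective decrease = 0.5 * g^T H^(-1) g = 2.227


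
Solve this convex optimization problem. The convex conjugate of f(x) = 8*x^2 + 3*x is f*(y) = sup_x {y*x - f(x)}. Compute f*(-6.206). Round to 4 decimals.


f*(y) = sup_x {y*x - a*x^2 - b*x} = sup_x {(y-b)*x - a*x^2}
FOC: (y - b) - 2a*x = 0 => x* = (y - b)/(2a)
x* = (-6.206 - 3)/(2*8) = -0.5754
f*(-6.206) = (y-b)^2/(4a) = (-6.206 - 3)^2/(4*8)
= 84.7504/32 = 2.6485


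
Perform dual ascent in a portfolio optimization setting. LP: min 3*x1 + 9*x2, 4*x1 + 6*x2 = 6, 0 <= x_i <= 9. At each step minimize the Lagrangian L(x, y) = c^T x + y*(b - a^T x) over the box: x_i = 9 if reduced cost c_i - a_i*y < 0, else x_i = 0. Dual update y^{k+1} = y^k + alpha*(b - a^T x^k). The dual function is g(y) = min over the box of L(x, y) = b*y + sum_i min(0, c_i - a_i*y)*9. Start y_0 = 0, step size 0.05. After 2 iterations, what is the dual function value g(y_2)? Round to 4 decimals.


Dual ascent for LP: min 3*x1 + 9*x2, 4*x1 + 6*x2 = 6, 0 <= x_i <= 9
Step 1: y^k = 0.0, reduced costs: (3.0, 9.0)
  x^k = (0.0, 0.0), subgradient = b - a^T x = 6.0
  y^{k+1} = 0.0 + 0.05*6.0 = 0.3
Step 2: y^k = 0.3, reduced costs: (1.8, 7.2)
  x^k = (0.0, 0.0), subgradient = b - a^T x = 6.0
  y^{k+1} = 0.3 + 0.05*6.0 = 0.6
Dual objective at y_2 = 0.6: reduced costs (0.6, 5.4), box minimizer x = (0.0, 0.0)
g(y_2) = b*y + (c1 - a1*y)*x1 + (c2 - a2*y)*x2 = 6*0.6 + 0.6*0.0 + 5.4*0.0 = 3.6 + 0.0 + 0.0 = 3.6


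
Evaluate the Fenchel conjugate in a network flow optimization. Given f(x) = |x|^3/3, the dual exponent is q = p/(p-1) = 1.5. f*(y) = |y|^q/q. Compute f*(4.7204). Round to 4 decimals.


The conjugate exponent q satisfies 1/p + 1/q = 1.
p = 3, so q = 3/(3 - 1) = 1.5
|y|^q = 4.7204^1.5 = 10.2558
f*(4.7204) = 10.2558 / 1.5 = 6.8372


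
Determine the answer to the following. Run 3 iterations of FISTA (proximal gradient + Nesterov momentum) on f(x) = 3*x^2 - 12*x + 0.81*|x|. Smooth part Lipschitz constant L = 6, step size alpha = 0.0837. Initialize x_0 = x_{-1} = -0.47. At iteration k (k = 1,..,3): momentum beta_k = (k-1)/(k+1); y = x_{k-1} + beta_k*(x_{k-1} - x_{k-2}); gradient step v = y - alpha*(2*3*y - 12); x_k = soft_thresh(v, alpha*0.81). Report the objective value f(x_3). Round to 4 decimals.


FISTA on f(x) = 3*x^2 - 12*x + 0.81*|x|
L = 6, alpha = 0.0837
Iteration 1: beta = 0.0, y = -0.47 + 0.0*(-0.47 + 0.47) = -0.47
  grad(y) = -14.82, v = y - alpha*grad = 0.7704
  prox(v) = soft_thresh(0.7704, 0.0678) = 0.7026
Iteration 2: beta = 0.3333, y = 0.7026 + 0.3333*(0.7026 + 0.47) = 1.0935
  grad(y) = -5.4389, v = y - alpha*grad = 1.5488
  prox(v) = soft_thresh(1.5488, 0.0678) = 1.481
Iteration 3: beta = 0.5, y = 1.481 + 0.5*(1.481 - 0.7026) = 1.8701
  grad(y) = -0.7793, v = y - alpha*grad = 1.9353
  prox(v) = soft_thresh(1.9353, 0.0678) = 1.8675
f(x_3) = 3*1.8675^2 - 12*1.8675 + 0.81*|1.8675| = -10.4347


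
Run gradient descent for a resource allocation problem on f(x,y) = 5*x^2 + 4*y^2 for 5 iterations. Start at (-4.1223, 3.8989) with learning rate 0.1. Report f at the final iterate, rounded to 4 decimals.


Gradient descent on f(x,y) = 5*x^2 + 4*y^2.
Starting point: (-4.1223, 3.8989), alpha = 0.1
Step 1: grad_x = 2*5*-4.1223 = -41.223, grad_y = 2*4*3.8989 = 31.1912
  x_1 = -4.1223 - 0.1*-41.223 = 0.0
  y_1 = 3.8989 - 0.1*31.1912 = 0.7798
Step 2: grad_x = 2*5*0.0 = 0.0, grad_y = 2*4*0.7798 = 6.2382
  x_2 = 0.0 - 0.1*0.0 = 0.0
  y_2 = 0.7798 - 0.1*6.2382 = 0.156
Step 3: grad_x = 2*5*0.0 = 0.0, grad_y = 2*4*0.156 = 1.2476
  x_3 = 0.0 - 0.1*0.0 = 0.0
  y_3 = 0.156 - 0.1*1.2476 = 0.0312
Step 4: grad_x = 2*5*0.0 = 0.0, grad_y = 2*4*0.0312 = 0.2495
  x_4 = 0.0 - 0.1*0.0 = 0.0
  y_4 = 0.0312 - 0.1*0.2495 = 0.0062
Step 5: grad_x = 2*5*0.0 = 0.0, grad_y = 2*4*0.0062 = 0.0499
  x_5 = 0.0 - 0.1*0.0 = 0.0
  y_5 = 0.0062 - 0.1*0.0499 = 0.0012
f(0.0, 0.0012) = 5*0.0^2 + 4*0.0012^2 = 0.0


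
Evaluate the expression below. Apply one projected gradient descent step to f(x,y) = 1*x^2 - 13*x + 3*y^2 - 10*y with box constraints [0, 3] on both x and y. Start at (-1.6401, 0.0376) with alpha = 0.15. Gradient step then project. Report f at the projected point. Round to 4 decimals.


Step 1: Compute gradient at (-1.6401, 0.0376).
grad_x = 2*1*-1.6401 - 13 = -16.2802
grad_y = 2*3*0.0376 - 10 = -9.7744
Step 2: Gradient step.
x_raw = -1.6401 - 0.15*-16.2802 = 0.8019
y_raw = 0.0376 - 0.15*-9.7744 = 1.5038
Step 3: Project onto [0, 3].
x_proj = clip(0.8019) = 0.8019
y_proj = clip(1.5038) = 1.5038
Step 4: Evaluate f.
f(0.8019, 1.5038) = -18.0357


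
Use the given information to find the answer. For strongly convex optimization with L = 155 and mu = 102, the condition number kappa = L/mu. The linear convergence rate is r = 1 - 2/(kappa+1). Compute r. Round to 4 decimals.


Step 1: Compute the condition number.
kappa = L/mu = 155/102 = 1.5196
Step 2: Compute the convergence rate.
r = 1 - 2/(kappa + 1) = 1 - 2*mu/(L + mu) = (L - mu)/(L + mu) = 53/257 = 0.2062


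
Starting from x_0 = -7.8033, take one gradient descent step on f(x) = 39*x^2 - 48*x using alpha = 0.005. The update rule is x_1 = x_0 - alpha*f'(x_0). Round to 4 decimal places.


We compute the gradient at x_0 and apply the update.
f'(x) = 78*x - 48
f'(-7.8033) = 78*-7.8033 - 48 = -656.6574
x_1 = -7.8033 - 0.005*-656.6574 = -4.52


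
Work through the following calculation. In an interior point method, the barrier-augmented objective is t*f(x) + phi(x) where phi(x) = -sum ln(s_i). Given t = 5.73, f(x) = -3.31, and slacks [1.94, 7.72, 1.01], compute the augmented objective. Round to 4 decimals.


Step 1: Compute log-barrier.
ln values: [0.6627, 2.0438, 0.01]
phi = -(0.6627 + 2.0438 + 0.01) = -2.7165
Step 2: Compute augmented objective.
t*f(x) = 5.73*-3.31 = -18.9663
Total = -18.9663 - 2.7165 = -21.6828


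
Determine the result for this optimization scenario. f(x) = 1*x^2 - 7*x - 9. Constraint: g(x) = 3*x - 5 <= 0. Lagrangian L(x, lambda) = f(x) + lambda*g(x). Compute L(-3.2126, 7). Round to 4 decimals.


Step 1: Evaluate f(x).
f(-3.2126) = 1*(-3.2126)^2 - 7*(-3.2126) - 9 = 23.809
Step 2: Evaluate g(x).
g(-3.2126) = 3*-3.2126 - 5 = -14.6378
Step 3: Compute Lagrangian.
L = 23.809 + 7*-14.6378 = -78.6556


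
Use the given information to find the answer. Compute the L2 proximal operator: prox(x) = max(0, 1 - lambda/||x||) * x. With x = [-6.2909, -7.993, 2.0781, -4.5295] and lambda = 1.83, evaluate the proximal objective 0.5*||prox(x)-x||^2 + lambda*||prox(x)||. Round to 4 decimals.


Step 1: Compute ||x||.
||x|| = 11.3269
Step 2: Compute scaling factor.
scale = max(0, 1 - 1.83/11.3269) = 0.8384
Step 3: prox(x) = [-5.2745, -6.7016, 1.7424, -3.7977]
||prox(x)|| = 9.4969
Step 4: Proximal objective.
0.5*||prox-x||^2 = 1.6745
lambda*||prox|| = 17.3793
Total = 19.0538


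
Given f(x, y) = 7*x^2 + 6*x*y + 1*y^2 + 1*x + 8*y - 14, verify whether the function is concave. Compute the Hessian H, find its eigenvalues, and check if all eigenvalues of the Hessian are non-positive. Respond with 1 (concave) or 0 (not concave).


The Hessian of f(x,y) = 7*x^2 + 6*x*y + 1*y^2 + 1*x + 8*y - 14 is:
H = [[14, 6], [6, 2]]
Trace = 14 + 2 = 16
Determinant = 14*2 - (6)^2 = -8
Discriminant = (16)^2 - 4*-8 = 288.0
Eigenvalues: lambda_1 = -0.4853, lambda_2 = 16.4853
The function is not concave.

0


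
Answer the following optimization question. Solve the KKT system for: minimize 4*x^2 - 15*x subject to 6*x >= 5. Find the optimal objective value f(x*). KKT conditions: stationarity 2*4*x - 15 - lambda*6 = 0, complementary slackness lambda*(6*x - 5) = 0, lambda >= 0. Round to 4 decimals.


Step 1: Try lambda = 0 (constraint inactive).
Stationarity: 2*4*x - 15 = 0
x* = 15/(2*4) = 1.875
Check constraint: 6*1.875 = 11.25 >= 5 -- satisfied.
Step 2: Compute optimal value.
f(x*) = 4*1.875^2 - 15*1.875 = -14.0625


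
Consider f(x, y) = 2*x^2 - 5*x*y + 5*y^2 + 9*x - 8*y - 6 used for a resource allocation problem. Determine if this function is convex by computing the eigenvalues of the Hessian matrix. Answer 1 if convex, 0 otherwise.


The Hessian of f(x,y) = 2*x^2 - 5*x*y + 5*y^2 + 9*x - 8*y - 6 is:
H = [[4, -5], [-5, 10]]
Trace = 4 + 10 = 14
Determinant = 4*10 - (-5)^2 = 15
Discriminant = (14)^2 - 4*15 = 136.0
Eigenvalues: lambda_1 = 1.169, lambda_2 = 12.831
The function is convex.

1


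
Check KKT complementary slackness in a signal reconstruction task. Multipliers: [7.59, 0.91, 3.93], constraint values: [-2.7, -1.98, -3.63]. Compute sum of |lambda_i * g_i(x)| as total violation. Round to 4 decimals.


KKT complementary slackness check:
lambda_1 * g_1 = 7.59 * -2.7 = -20.493
lambda_2 * g_2 = 0.91 * -1.98 = -1.8018
lambda_3 * g_3 = 3.93 * -3.63 = -14.2659
Total violation = 20.493 + 1.8018 + 14.2659 = 36.5607


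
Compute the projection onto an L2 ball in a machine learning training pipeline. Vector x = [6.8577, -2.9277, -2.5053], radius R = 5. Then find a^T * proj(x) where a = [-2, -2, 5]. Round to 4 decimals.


Step 1: Compute ||x|| (intermediates to 6 decimals).
||x|| = sqrt(6.8577^2 + (-2.9277)^2 + (-2.5053)^2) = 7.86613
Step 2: Project.
Since ||x|| > R, scale = R/||x|| = 5/7.86613 = 0.635637, proj(x) = scale * x
proj(x) = [4.359008, -1.860954, -1.592461]
Step 3: Dot product.
a^T * proj(x) = -2*4.359008 - 2*(-1.860954) + 5*(-1.592461) = -12.9584


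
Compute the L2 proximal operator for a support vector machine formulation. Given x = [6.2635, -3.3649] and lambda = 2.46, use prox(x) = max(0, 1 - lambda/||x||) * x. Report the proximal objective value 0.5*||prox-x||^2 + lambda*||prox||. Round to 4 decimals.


Step 1: Compute ||x||.
||x|| = 7.1101
Step 2: Compute scaling factor.
scale = max(0, 1 - 2.46/7.1101) = 0.654
Step 3: prox(x) = [4.0964, -2.2007]
||prox(x)|| = 4.6501
Step 4: Proximal objective.
0.5*||prox-x||^2 = 3.0258
lambda*||prox|| = 11.4392
Total = 14.4651


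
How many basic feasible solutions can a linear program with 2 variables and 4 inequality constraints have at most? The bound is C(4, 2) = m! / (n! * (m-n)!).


Each vertex corresponds to some choice of n active constraints out of m, so the number of vertices is at most C(m, n) = m! / (n!(m-n)!).
m = 4, n = 2
Numerator: 4 * 3
Denominator: 2! = 2
C(4, 2) = 6


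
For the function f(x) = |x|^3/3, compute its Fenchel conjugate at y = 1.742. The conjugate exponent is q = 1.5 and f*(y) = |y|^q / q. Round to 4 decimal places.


The conjugate exponent q satisfies 1/p + 1/q = 1.
p = 3, so q = 3/(3 - 1) = 1.5
|y|^q = 1.742^1.5 = 2.2992
f*(1.742) = 2.2992 / 1.5 = 1.5328


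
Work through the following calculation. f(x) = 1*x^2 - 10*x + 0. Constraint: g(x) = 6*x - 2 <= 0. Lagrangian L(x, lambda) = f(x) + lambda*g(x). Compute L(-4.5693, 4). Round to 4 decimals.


Step 1: Evaluate f(x).
f(-4.5693) = 1*(-4.5693)^2 - 10*(-4.5693) + 0 = 66.5715
Step 2: Evaluate g(x).
g(-4.5693) = 6*-4.5693 - 2 = -29.4158
Step 3: Compute Lagrangian.
L = 66.5715 + 4*-29.4158 = -51.0917


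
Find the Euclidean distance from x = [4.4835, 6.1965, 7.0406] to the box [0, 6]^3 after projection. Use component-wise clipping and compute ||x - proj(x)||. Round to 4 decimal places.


Project each component onto [0, 6].
clip(4.4835) = 4.4835, clip(6.1965) = 6.0, clip(7.0406) = 6.0
Projection = [4.4835, 6.0, 6.0]
Squared diffs: [0.0, 0.0386, 1.0828]
Distance = sqrt(1.1214) = 1.059


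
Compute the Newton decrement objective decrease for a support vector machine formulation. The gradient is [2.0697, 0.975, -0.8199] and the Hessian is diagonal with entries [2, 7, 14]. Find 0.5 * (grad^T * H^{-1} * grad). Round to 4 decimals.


Step 1: H is diagonal, so H^(-1) * g = [1.0349, 0.1393, -0.0586].
Step 2: g^T H^(-1) g = sum_i g_i^2 / H_ii
  = (2.0697)^2/2 + (0.975)^2/7 + (-0.8199)^2/14
  = 2.1418 + 0.1358 + 0.048 = 2.3256
Step 3: Objective decrease = 0.5 * g^T H^(-1) g = 1.1628


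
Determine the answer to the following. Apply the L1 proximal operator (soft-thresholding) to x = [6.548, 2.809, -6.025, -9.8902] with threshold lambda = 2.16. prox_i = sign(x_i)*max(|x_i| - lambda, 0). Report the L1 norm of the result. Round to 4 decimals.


Soft-thresholding with lambda = 2.16:
prox(6.548) = sign(6.548)*max(|6.548| - 2.16, 0) = 4.388
prox(2.809) = sign(2.809)*max(|2.809| - 2.16, 0) = 0.649
prox(-6.025) = sign(-6.025)*max(|-6.025| - 2.16, 0) = -3.865
prox(-9.8902) = sign(-9.8902)*max(|-9.8902| - 2.16, 0) = -7.7302
prox(x) = [4.388, 0.649, -3.865, -7.7302]
||prox(x)||_1 = 4.388 + 0.649 + 3.865 + 7.7302 = 16.6322


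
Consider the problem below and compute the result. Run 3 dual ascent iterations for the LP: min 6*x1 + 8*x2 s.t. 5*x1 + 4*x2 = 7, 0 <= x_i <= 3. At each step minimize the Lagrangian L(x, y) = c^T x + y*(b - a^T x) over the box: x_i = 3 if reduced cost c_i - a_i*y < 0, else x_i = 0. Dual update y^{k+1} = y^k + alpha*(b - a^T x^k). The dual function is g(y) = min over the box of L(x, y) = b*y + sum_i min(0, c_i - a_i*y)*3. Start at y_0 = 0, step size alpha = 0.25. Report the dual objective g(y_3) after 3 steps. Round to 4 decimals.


Dual ascent for LP: min 6*x1 + 8*x2, 5*x1 + 4*x2 = 7, 0 <= x_i <= 3
Step 1: y^k = 0.0, reduced costs: (6.0, 8.0)
  x^k = (0.0, 0.0), subgradient = b - a^T x = 7.0
  y^{k+1} = 0.0 + 0.25*7.0 = 1.75
Step 2: y^k = 1.75, reduced costs: (-2.75, 1.0)
  x^k = (3.0, 0.0), subgradient = b - a^T x = -8.0
  y^{k+1} = 1.75 + 0.25*-8.0 = -0.25
Step 3: y^k = -0.25, reduced costs: (7.25, 9.0)
  x^k = (0.0, 0.0), subgradient = b - a^T x = 7.0
  y^{k+1} = -0.25 + 0.25*7.0 = 1.5
Dual objective at y_3 = 1.5: reduced costs (-1.5, 2.0), box minimizer x = (3.0, 0.0)
g(y_3) = b*y + (c1 - a1*y)*x1 + (c2 - a2*y)*x2 = 7*1.5 + (-1.5)*3.0 + 2.0*0.0 = 10.5 - 4.5 + 0.0 = 6.0


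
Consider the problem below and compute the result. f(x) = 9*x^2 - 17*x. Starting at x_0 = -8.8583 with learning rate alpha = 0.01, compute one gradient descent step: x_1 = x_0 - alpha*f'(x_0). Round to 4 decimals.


We compute the gradient at x_0 and apply the update.
f'(x) = 18*x - 17
f'(-8.8583) = 18*-8.8583 - 17 = -176.4494
x_1 = -8.8583 - 0.01*-176.4494 = -7.0938


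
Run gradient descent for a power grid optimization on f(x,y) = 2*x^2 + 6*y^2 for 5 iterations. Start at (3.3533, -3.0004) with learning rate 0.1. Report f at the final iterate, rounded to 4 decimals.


Gradient descent on f(x,y) = 2*x^2 + 6*y^2.
Starting point: (3.3533, -3.0004), alpha = 0.1
Step 1: grad_x = 2*2*3.3533 = 13.4132, grad_y = 2*6*-3.0004 = -36.0048
  x_1 = 3.3533 - 0.1*13.4132 = 2.012
  y_1 = -3.0004 - 0.1*-36.0048 = 0.6001
Step 2: grad_x = 2*2*2.012 = 8.0479, grad_y = 2*6*0.6001 = 7.201
  x_2 = 2.012 - 0.1*8.0479 = 1.2072
  y_2 = 0.6001 - 0.1*7.201 = -0.12
Step 3: grad_x = 2*2*1.2072 = 4.8288, grad_y = 2*6*-0.12 = -1.4402
  x_3 = 1.2072 - 0.1*4.8288 = 0.7243
  y_3 = -0.12 - 0.1*-1.4402 = 0.024
Step 4: grad_x = 2*2*0.7243 = 2.8973, grad_y = 2*6*0.024 = 0.288
  x_4 = 0.7243 - 0.1*2.8973 = 0.4346
  y_4 = 0.024 - 0.1*0.288 = -0.0048
Step 5: grad_x = 2*2*0.4346 = 1.7384, grad_y = 2*6*-0.0048 = -0.0576
  x_5 = 0.4346 - 0.1*1.7384 = 0.2608
  y_5 = -0.0048 - 0.1*-0.0576 = 0.001
f(0.2608, 0.001) = 2*0.2608^2 + 6*0.001^2 = 0.136


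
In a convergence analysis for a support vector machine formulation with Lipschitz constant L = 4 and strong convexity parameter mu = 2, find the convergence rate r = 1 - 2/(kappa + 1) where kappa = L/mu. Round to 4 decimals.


Step 1: Compute the condition number.
kappa = L/mu = 4/2 = 2.0
Step 2: Compute the convergence rate.
r = 1 - 2/(kappa + 1) = 1 - 2*mu/(L + mu) = (L - mu)/(L + mu) = 2/6 = 0.3333


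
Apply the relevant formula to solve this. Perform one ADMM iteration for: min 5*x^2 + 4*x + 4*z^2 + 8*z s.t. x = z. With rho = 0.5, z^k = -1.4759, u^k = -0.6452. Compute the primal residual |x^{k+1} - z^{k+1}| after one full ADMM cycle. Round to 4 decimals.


ADMM iteration with rho = 0.5, z^k = -1.4759, u^k = -0.6452
Step 1: x-update.
Minimize 5*x^2 + 4*x + (0.5/2)*(x + 1.4759 - 0.6452)^2
FOC: (2*5 + 0.5)*x = -4 + 0.5*(-1.4759 + 0.6452)
x^{k+1} = -0.4205
Step 2: z-update.
Minimize 4*z^2 + 8*z + (0.5/2)*(-0.4205 - z - 0.6452)^2
FOC: (2*4 + 0.5)*z = -8 + 0.5*(-0.4205 - 0.6452)
z^{k+1} = -1.0039
Step 3: u-update.
u^{k+1} = -0.6452 - 0.4205 + 1.0039 = -0.0618
Step 4: Primal residual = |-0.4205 + 1.0039| = 0.5834


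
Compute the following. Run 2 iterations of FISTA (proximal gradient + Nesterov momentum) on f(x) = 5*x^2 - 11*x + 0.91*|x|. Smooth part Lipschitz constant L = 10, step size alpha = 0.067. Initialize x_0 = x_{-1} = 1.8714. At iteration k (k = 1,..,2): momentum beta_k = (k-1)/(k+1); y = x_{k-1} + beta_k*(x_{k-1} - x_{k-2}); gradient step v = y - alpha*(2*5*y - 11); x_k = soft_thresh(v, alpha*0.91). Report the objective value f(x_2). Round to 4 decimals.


FISTA on f(x) = 5*x^2 - 11*x + 0.91*|x|
L = 10, alpha = 0.067
Iteration 1: beta = 0.0, y = 1.8714 + 0.0*(1.8714 - 1.8714) = 1.8714
  grad(y) = 7.714, v = y - alpha*grad = 1.3546
  prox(v) = soft_thresh(1.3546, 0.061) = 1.2936
Iteration 2: beta = 0.3333, y = 1.2936 + 0.3333*(1.2936 - 1.8714) = 1.101
  grad(y) = 0.0099, v = y - alpha*grad = 1.1003
  prox(v) = soft_thresh(1.1003, 0.061) = 1.0394
f(x_2) = 5*1.0394^2 - 11*1.0394 + 0.91*|1.0394| = -5.0858


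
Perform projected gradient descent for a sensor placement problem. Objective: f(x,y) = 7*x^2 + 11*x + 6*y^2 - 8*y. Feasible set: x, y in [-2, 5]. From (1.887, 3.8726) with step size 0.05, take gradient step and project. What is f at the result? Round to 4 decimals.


Step 1: Compute gradient at (1.887, 3.8726).
grad_x = 2*7*1.887 + 11 = 37.418
grad_y = 2*6*3.8726 - 8 = 38.4712
Step 2: Gradient step.
x_raw = 1.887 - 0.05*37.418 = 0.0161
y_raw = 3.8726 - 0.05*38.4712 = 1.949
Step 3: Project onto [-2, 5].
x_proj = clip(0.0161) = 0.0161
y_proj = clip(1.949) = 1.949
Step 4: Evaluate f.
f(0.0161, 1.949) = 7.3791


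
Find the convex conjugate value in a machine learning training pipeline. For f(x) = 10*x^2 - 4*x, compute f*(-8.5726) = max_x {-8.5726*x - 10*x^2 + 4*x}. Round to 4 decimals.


f*(y) = sup_x {y*x - a*x^2 - b*x} = sup_x {(y-b)*x - a*x^2}
FOC: (y - b) - 2a*x = 0 => x* = (y - b)/(2a)
x* = (-8.5726 + 4)/(2*10) = -0.2286
f*(-8.5726) = (y-b)^2/(4a) = (-8.5726 + 4)^2/(4*10)
= 20.9087/40 = 0.5227


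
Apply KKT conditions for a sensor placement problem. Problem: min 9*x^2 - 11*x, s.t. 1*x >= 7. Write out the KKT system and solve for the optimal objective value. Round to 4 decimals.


Step 1: Try lambda = 0 (constraint inactive).
x_unc = 11/(2*9) = 0.6111
Check: 1*0.6111 = 0.6111 < 7 -- violated!
Step 2: Constraint must be active: 1*x = 7
x* = 7/1 = 7.0
lambda = (2*9*7.0 - 11)/1 = 115.0
Step 3: Compute optimal value.
f(x*) = 9*7.0^2 - 11*7.0 = 364.0


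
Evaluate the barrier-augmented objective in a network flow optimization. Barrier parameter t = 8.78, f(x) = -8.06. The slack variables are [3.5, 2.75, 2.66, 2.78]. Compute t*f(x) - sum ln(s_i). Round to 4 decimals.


Step 1: Compute log-barrier.
ln values: [1.2528, 1.0116, 0.9783, 1.0225]
phi = -(1.2528 + 1.0116 + 0.9783 + 1.0225) = -4.2651
Step 2: Compute augmented objective.
t*f(x) = 8.78*-8.06 = -70.7668
Total = -70.7668 - 4.2651 = -75.0319


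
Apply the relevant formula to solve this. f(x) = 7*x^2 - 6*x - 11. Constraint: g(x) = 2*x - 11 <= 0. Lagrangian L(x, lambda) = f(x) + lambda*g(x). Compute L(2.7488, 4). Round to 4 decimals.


Step 1: Evaluate f(x).
f(2.7488) = 7*2.7488^2 - 6*2.7488 - 11 = 25.3985
Step 2: Evaluate g(x).
g(2.7488) = 2*2.7488 - 11 = -5.5024
Step 3: Compute Lagrangian.
L = 25.3985 + 4*-5.5024 = 3.3889


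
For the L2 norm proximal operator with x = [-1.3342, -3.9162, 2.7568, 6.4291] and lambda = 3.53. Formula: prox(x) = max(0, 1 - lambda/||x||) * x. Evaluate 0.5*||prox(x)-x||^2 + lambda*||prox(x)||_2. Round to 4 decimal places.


Step 1: Compute ||x||.
||x|| = 8.1271
Step 2: Compute scaling factor.
scale = max(0, 1 - 3.53/8.1271) = 0.5657
Step 3: prox(x) = [-0.7547, -2.2152, 1.5594, 3.6366]
||prox(x)|| = 4.5971
Step 4: Proximal objective.
0.5*||prox-x||^2 = 6.2305
lambda*||prox|| = 16.2278
Total = 22.4583


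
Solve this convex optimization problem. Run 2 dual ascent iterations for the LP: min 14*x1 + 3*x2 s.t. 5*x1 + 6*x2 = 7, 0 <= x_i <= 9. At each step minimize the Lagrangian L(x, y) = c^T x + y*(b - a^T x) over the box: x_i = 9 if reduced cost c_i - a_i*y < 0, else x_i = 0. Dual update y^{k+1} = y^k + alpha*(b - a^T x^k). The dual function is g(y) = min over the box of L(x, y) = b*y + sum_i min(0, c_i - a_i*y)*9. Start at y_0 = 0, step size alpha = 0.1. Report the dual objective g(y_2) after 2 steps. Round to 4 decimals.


Dual ascent for LP: min 14*x1 + 3*x2, 5*x1 + 6*x2 = 7, 0 <= x_i <= 9
Step 1: y^k = 0.0, reduced costs: (14.0, 3.0)
  x^k = (0.0, 0.0), subgradient = b - a^T x = 7.0
  y^{k+1} = 0.0 + 0.1*7.0 = 0.7
Step 2: y^k = 0.7, reduced costs: (10.5, -1.2)
  x^k = (0.0, 9.0), subgradient = b - a^T x = -47.0
  y^{k+1} = 0.7 + 0.1*-47.0 = -4.0
Dual objective at y_2 = -4.0: reduced costs (34.0, 27.0), box minimizer x = (0.0, 0.0)
g(y_2) = b*y + (c1 - a1*y)*x1 + (c2 - a2*y)*x2 = 7*(-4.0) + 34.0*0.0 + 27.0*0.0 = -28.0 + 0.0 + 0.0 = -28.0


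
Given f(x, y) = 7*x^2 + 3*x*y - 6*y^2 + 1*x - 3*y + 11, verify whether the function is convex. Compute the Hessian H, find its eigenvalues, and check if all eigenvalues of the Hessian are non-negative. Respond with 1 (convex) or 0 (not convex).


The Hessian of f(x,y) = 7*x^2 + 3*x*y - 6*y^2 + 1*x - 3*y + 11 is:
H = [[14, 3], [3, -12]]
Trace = 14 - 12 = 2
Determinant = 14*-12 - (3)^2 = -177
Discriminant = (2)^2 - 4*-177 = 712.0
Eigenvalues: lambda_1 = -12.3417, lambda_2 = 14.3417
The function is not convex.

0


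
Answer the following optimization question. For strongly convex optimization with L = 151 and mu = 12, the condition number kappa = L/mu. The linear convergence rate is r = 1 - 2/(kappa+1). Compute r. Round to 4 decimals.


Step 1: Compute the condition number.
kappa = L/mu = 151/12 = 12.5833
Step 2: Compute the convergence rate.
r = 1 - 2/(kappa + 1) = 1 - 2*mu/(L + mu) = (L - mu)/(L + mu) = 139/163 = 0.8528


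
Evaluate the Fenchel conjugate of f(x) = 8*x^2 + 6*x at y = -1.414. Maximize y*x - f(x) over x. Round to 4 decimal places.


f*(y) = sup_x {y*x - a*x^2 - b*x} = sup_x {(y-b)*x - a*x^2}
FOC: (y - b) - 2a*x = 0 => x* = (y - b)/(2a)
x* = (-1.414 - 6)/(2*8) = -0.4634
f*(-1.414) = (y-b)^2/(4a) = (-1.414 - 6)^2/(4*8)
= 54.9674/32 = 1.7177


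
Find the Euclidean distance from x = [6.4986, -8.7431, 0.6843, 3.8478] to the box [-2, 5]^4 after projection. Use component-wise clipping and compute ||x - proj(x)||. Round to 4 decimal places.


Project each component onto [-2, 5].
clip(6.4986) = 5.0, clip(-8.7431) = -2.0, clip(0.6843) = 0.6843, clip(3.8478) = 3.8478
Projection = [5.0, -2.0, 0.6843, 3.8478]
Squared diffs: [2.2458, 45.4694, 0.0, 0.0]
Distance = sqrt(47.7152) = 6.9076


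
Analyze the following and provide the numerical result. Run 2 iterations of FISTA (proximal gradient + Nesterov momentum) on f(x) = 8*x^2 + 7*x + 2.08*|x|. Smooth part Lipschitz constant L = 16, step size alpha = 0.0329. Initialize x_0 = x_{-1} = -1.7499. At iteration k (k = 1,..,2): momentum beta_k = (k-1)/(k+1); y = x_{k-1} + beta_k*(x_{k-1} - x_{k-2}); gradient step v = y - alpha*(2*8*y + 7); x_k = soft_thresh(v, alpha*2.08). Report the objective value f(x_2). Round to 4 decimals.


FISTA on f(x) = 8*x^2 + 7*x + 2.08*|x|
L = 16, alpha = 0.0329
Iteration 1: beta = 0.0, y = -1.7499 + 0.0*(-1.7499 + 1.7499) = -1.7499
  grad(y) = -20.9984, v = y - alpha*grad = -1.0591
  prox(v) = soft_thresh(-1.0591, 0.0684) = -0.9906
Iteration 2: beta = 0.3333, y = -0.9906 + 0.3333*(-0.9906 + 1.7499) = -0.7375
  grad(y) = -4.8004, v = y - alpha*grad = -0.5796
  prox(v) = soft_thresh(-0.5796, 0.0684) = -0.5112
f(x_2) = 8*(-0.5112)^2 + 7*(-0.5112) + 2.08*|-0.5112| = -0.4246


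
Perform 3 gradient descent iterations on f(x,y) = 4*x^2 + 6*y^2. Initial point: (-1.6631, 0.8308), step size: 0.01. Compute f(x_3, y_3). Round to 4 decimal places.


Gradient descent on f(x,y) = 4*x^2 + 6*y^2.
Starting point: (-1.6631, 0.8308), alpha = 0.01
Step 1: grad_x = 2*4*-1.6631 = -13.3048, grad_y = 2*6*0.8308 = 9.9696
  x_1 = -1.6631 - 0.01*-13.3048 = -1.5301
  y_1 = 0.8308 - 0.01*9.9696 = 0.7311
Step 2: grad_x = 2*4*-1.5301 = -12.2404, grad_y = 2*6*0.7311 = 8.7732
  x_2 = -1.5301 - 0.01*-12.2404 = -1.4076
  y_2 = 0.7311 - 0.01*8.7732 = 0.6434
Step 3: grad_x = 2*4*-1.4076 = -11.2612, grad_y = 2*6*0.6434 = 7.7205
  x_3 = -1.4076 - 0.01*-11.2612 = -1.295
  y_3 = 0.6434 - 0.01*7.7205 = 0.5662
f(-1.295, 0.5662) = 4*(-1.295)^2 + 6*0.5662^2 = 8.6317


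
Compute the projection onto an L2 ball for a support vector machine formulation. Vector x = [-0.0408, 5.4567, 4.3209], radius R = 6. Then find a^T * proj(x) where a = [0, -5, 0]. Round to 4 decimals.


Step 1: Compute ||x|| (intermediates to 6 decimals).
||x|| = sqrt((-0.0408)^2 + 5.4567^2 + 4.3209^2) = 6.960418
Step 2: Project.
Since ||x|| > R, scale = R/||x|| = 6/6.960418 = 0.862017, proj(x) = scale * x
proj(x) = [-0.03517, 4.703768, 3.724689]
Step 3: Dot product.
a^T * proj(x) = 0*(-0.03517) - 5*4.703768 + 0*3.724689 = -23.5188


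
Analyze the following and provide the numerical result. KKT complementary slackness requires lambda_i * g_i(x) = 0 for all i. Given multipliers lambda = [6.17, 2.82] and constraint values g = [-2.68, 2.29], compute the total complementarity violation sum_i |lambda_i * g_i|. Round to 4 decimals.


KKT complementary slackness check:
lambda_1 * g_1 = 6.17 * -2.68 = -16.5356
lambda_2 * g_2 = 2.82 * 2.29 = 6.4578
Total violation = 16.5356 + 6.4578 = 22.9934


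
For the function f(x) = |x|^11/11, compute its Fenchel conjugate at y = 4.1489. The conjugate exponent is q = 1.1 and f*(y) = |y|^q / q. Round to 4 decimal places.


The conjugate exponent q satisfies 1/p + 1/q = 1.
p = 11, so q = 11/(11 - 1) = 1.1
|y|^q = 4.1489^1.1 = 4.7833
f*(4.1489) = 4.7833 / 1.1 = 4.3484


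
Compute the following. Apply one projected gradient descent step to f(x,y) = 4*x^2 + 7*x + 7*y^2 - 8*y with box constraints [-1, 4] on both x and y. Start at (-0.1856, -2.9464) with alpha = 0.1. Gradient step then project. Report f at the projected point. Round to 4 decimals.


Step 1: Compute gradient at (-0.1856, -2.9464).
grad_x = 2*4*-0.1856 + 7 = 5.5152
grad_y = 2*7*-2.9464 - 8 = -49.2496
Step 2: Gradient step.
x_raw = -0.1856 - 0.1*5.5152 = -0.7371
y_raw = -2.9464 - 0.1*-49.2496 = 1.9786
Step 3: Project onto [-1, 4].
x_proj = clip(-0.7371) = -0.7371
y_proj = clip(1.9786) = 1.9786
Step 4: Evaluate f.
f(-0.7371, 1.9786) = 8.588


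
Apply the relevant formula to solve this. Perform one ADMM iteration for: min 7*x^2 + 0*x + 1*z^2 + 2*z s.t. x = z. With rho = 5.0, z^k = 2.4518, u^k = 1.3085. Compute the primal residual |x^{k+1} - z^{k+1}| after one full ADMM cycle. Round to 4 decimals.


ADMM iteration with rho = 5.0, z^k = 2.4518, u^k = 1.3085
Step 1: x-update.
Minimize 7*x^2 + 0*x + (5.0/2)*(x - 2.4518 + 1.3085)^2
FOC: (2*7 + 5.0)*x = 0 + 5.0*(2.4518 - 1.3085)
x^{k+1} = 0.3009
Step 2: z-update.
Minimize 1*z^2 + 2*z + (5.0/2)*(0.3009 - z + 1.3085)^2
FOC: (2*1 + 5.0)*z = -2 + 5.0*(0.3009 + 1.3085)
z^{k+1} = 0.8638
Step 3: u-update.
u^{k+1} = 1.3085 + 0.3009 - 0.8638 = 0.7455
Step 4: Primal residual = |0.3009 - 0.8638| = 0.563


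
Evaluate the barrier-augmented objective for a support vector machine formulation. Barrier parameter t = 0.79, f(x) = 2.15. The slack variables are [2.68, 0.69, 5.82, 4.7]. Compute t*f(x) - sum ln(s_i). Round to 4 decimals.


Step 1: Compute log-barrier.
ln values: [0.9858, -0.3711, 1.7613, 1.5476]
phi = -(0.9858 - 0.3711 + 1.7613 + 1.5476) = -3.9236
Step 2: Compute augmented objective.
t*f(x) = 0.79*2.15 = 1.6985
Total = 1.6985 - 3.9236 = -2.2251


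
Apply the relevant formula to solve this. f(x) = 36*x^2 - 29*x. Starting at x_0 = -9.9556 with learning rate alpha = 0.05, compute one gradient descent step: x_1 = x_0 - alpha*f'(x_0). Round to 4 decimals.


We compute the gradient at x_0 and apply the update.
f'(x) = 72*x - 29
f'(-9.9556) = 72*-9.9556 - 29 = -745.8032
x_1 = -9.9556 - 0.05*-745.8032 = 27.3346


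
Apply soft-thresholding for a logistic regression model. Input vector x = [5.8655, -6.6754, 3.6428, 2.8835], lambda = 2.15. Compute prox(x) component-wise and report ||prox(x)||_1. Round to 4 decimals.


Soft-thresholding with lambda = 2.15:
prox(5.8655) = sign(5.8655)*max(|5.8655| - 2.15, 0) = 3.7155
prox(-6.6754) = sign(-6.6754)*max(|-6.6754| - 2.15, 0) = -4.5254
prox(3.6428) = sign(3.6428)*max(|3.6428| - 2.15, 0) = 1.4928
prox(2.8835) = sign(2.8835)*max(|2.8835| - 2.15, 0) = 0.7335
prox(x) = [3.7155, -4.5254, 1.4928, 0.7335]
||prox(x)||_1 = 3.7155 + 4.5254 + 1.4928 + 0.7335 = 10.4672


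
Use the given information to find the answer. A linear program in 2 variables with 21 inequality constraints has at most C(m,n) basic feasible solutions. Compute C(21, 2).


Each vertex corresponds to some choice of n active constraints out of m, so the number of vertices is at most C(m, n) = m! / (n!(m-n)!).
m = 21, n = 2
Numerator: 21 * 20
Denominator: 2! = 2
C(21, 2) = 210


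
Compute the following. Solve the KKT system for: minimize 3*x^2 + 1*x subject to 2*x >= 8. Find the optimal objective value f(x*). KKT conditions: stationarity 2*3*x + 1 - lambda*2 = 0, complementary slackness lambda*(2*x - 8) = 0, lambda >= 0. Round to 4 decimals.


Step 1: Try lambda = 0 (constraint inactive).
x_unc = -1/(2*3) = -0.1667
Check: 2*-0.1667 = -0.3334 < 8 -- violated!
Step 2: Constraint must be active: 2*x = 8
x* = 8/2 = 4.0
lambda = (2*3*4.0 + 1)/2 = 12.5
Step 3: Compute optimal value.
f(x*) = 3*4.0^2 + 1*4.0 = 52.0


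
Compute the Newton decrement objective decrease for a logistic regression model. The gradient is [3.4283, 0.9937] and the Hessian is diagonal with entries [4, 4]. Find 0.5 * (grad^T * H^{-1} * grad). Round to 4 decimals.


Step 1: H is diagonal, so H^(-1) * g = [0.8571, 0.2484].
Step 2: g^T H^(-1) g = sum_i g_i^2 / H_ii
  = (3.4283)^2/4 + (0.9937)^2/4
  = 2.9383 + 0.2469 = 3.1852
Step 3: Objective decrease = 0.5 * g^T H^(-1) g = 1.5926


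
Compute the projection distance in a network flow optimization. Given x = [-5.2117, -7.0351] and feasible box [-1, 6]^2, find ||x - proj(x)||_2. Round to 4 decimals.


Project each component onto [-1, 6].
clip(-5.2117) = -1.0, clip(-7.0351) = -1.0
Projection = [-1.0, -1.0]
Squared diffs: [17.7384, 36.4224]
Distance = sqrt(54.1608) = 7.3594


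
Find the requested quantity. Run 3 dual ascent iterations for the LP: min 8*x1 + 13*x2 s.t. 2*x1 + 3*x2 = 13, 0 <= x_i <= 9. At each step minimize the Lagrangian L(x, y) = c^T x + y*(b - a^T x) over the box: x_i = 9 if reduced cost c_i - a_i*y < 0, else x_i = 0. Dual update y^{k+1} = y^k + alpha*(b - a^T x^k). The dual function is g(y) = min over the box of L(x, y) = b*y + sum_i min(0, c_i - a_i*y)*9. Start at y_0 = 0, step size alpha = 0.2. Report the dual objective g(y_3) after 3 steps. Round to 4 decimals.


Dual ascent for LP: min 8*x1 + 13*x2, 2*x1 + 3*x2 = 13, 0 <= x_i <= 9
Step 1: y^k = 0.0, reduced costs: (8.0, 13.0)
  x^k = (0.0, 0.0), subgradient = b - a^T x = 13.0
  y^{k+1} = 0.0 + 0.2*13.0 = 2.6
Step 2: y^k = 2.6, reduced costs: (2.8, 5.2)
  x^k = (0.0, 0.0), subgradient = b - a^T x = 13.0
  y^{k+1} = 2.6 + 0.2*13.0 = 5.2
Step 3: y^k = 5.2, reduced costs: (-2.4, -2.6)
  x^k = (9.0, 9.0), subgradient = b - a^T x = -32.0
  y^{k+1} = 5.2 + 0.2*-32.0 = -1.2
Dual objective at y_3 = -1.2: reduced costs (10.4, 16.6), box minimizer x = (0.0, 0.0)
g(y_3) = b*y + (c1 - a1*y)*x1 + (c2 - a2*y)*x2 = 13*(-1.2) + 10.4*0.0 + 16.6*0.0 = -15.6 + 0.0 + 0.0 = -15.6


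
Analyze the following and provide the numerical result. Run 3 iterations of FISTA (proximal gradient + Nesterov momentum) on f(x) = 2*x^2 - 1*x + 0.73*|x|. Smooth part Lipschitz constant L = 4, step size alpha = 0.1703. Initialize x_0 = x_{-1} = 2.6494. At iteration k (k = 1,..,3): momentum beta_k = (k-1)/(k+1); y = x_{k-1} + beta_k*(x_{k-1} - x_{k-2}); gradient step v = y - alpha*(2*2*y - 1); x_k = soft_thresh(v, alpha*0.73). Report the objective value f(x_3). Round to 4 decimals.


FISTA on f(x) = 2*x^2 - 1*x + 0.73*|x|
L = 4, alpha = 0.1703
Iteration 1: beta = 0.0, y = 2.6494 + 0.0*(2.6494 - 2.6494) = 2.6494
  grad(y) = 9.5976, v = y - alpha*grad = 1.0149
  prox(v) = soft_thresh(1.0149, 0.1243) = 0.8906
Iteration 2: beta = 0.3333, y = 0.8906 + 0.3333*(0.8906 - 2.6494) = 0.3043
  grad(y) = 0.2174, v = y - alpha*grad = 0.2673
  prox(v) = soft_thresh(0.2673, 0.1243) = 0.143
Iteration 3: beta = 0.5, y = 0.143 + 0.5*(0.143 - 0.8906) = -0.2308
  grad(y) = -1.9232, v = y - alpha*grad = 0.0967
  prox(v) = soft_thresh(0.0967, 0.1243) = 0.0
f(x_3) = 2*0.0^2 - 1*0.0 + 0.73*|0.0| = 0.0


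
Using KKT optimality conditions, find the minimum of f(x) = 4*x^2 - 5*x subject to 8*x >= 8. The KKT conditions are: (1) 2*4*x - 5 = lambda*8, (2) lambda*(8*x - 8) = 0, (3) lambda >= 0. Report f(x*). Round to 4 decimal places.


Step 1: Try lambda = 0 (constraint inactive).
x_unc = 5/(2*4) = 0.625
Check: 8*0.625 = 5.0 < 8 -- violated!
Step 2: Constraint must be active: 8*x = 8
x* = 8/8 = 1.0
lambda = (2*4*1.0 - 5)/8 = 0.375
Step 3: Compute optimal value.
f(x*) = 4*1.0^2 - 5*1.0 = -1.0


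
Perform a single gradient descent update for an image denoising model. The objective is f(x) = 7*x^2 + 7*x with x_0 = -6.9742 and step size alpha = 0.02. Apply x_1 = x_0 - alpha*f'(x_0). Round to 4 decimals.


We compute the gradient at x_0 and apply the update.
f'(x) = 14*x + 7
f'(-6.9742) = 14*-6.9742 + 7 = -90.6388
x_1 = -6.9742 - 0.02*-90.6388 = -5.1614


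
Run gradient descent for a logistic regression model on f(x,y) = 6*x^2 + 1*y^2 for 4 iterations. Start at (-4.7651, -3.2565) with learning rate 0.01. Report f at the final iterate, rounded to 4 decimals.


Gradient descent on f(x,y) = 6*x^2 + 1*y^2.
Starting point: (-4.7651, -3.2565), alpha = 0.01
Step 1: grad_x = 2*6*-4.7651 = -57.1812, grad_y = 2*1*-3.2565 = -6.513
  x_1 = -4.7651 - 0.01*-57.1812 = -4.1933
  y_1 = -3.2565 - 0.01*-6.513 = -3.1914
Step 2: grad_x = 2*6*-4.1933 = -50.3195, grad_y = 2*1*-3.1914 = -6.3827
  x_2 = -4.1933 - 0.01*-50.3195 = -3.6901
  y_2 = -3.1914 - 0.01*-6.3827 = -3.1275
Step 3: grad_x = 2*6*-3.6901 = -44.2811, grad_y = 2*1*-3.1275 = -6.2551
  x_3 = -3.6901 - 0.01*-44.2811 = -3.2473
  y_3 = -3.1275 - 0.01*-6.2551 = -3.065
Step 4: grad_x = 2*6*-3.2473 = -38.9674, grad_y = 2*1*-3.065 = -6.13
  x_4 = -3.2473 - 0.01*-38.9674 = -2.8576
  y_4 = -3.065 - 0.01*-6.13 = -3.0037
f(-2.8576, -3.0037) = 6*(-2.8576)^2 + 1*(-3.0037)^2 = 58.0177


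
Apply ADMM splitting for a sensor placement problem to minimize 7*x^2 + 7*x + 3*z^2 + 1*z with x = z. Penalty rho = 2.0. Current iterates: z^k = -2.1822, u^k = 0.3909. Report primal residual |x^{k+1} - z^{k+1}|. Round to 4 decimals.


ADMM iteration with rho = 2.0, z^k = -2.1822, u^k = 0.3909
Step 1: x-update.
Minimize 7*x^2 + 7*x + (2.0/2)*(x + 2.1822 + 0.3909)^2
FOC: (2*7 + 2.0)*x = -7 + 2.0*(-2.1822 - 0.3909)
x^{k+1} = -0.7591
Step 2: z-update.
Minimize 3*z^2 + 1*z + (2.0/2)*(-0.7591 - z + 0.3909)^2
FOC: (2*3 + 2.0)*z = -1 + 2.0*(-0.7591 + 0.3909)
z^{k+1} = -0.2171
Step 3: u-update.
u^{k+1} = 0.3909 - 0.7591 + 0.2171 = -0.1512
Step 4: Primal residual = |-0.7591 + 0.2171| = 0.5421
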